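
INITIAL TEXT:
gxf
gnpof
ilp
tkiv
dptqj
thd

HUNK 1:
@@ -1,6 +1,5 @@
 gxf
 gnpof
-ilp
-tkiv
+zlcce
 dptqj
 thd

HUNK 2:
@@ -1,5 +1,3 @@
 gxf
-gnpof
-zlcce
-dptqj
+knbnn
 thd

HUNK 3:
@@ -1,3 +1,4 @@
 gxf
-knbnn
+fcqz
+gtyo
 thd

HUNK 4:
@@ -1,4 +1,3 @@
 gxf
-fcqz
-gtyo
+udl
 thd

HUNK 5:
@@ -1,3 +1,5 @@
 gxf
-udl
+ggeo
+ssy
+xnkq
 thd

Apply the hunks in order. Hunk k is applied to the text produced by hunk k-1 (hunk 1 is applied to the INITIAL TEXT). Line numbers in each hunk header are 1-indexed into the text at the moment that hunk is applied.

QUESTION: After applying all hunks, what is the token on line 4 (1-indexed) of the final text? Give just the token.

Hunk 1: at line 1 remove [ilp,tkiv] add [zlcce] -> 5 lines: gxf gnpof zlcce dptqj thd
Hunk 2: at line 1 remove [gnpof,zlcce,dptqj] add [knbnn] -> 3 lines: gxf knbnn thd
Hunk 3: at line 1 remove [knbnn] add [fcqz,gtyo] -> 4 lines: gxf fcqz gtyo thd
Hunk 4: at line 1 remove [fcqz,gtyo] add [udl] -> 3 lines: gxf udl thd
Hunk 5: at line 1 remove [udl] add [ggeo,ssy,xnkq] -> 5 lines: gxf ggeo ssy xnkq thd
Final line 4: xnkq

Answer: xnkq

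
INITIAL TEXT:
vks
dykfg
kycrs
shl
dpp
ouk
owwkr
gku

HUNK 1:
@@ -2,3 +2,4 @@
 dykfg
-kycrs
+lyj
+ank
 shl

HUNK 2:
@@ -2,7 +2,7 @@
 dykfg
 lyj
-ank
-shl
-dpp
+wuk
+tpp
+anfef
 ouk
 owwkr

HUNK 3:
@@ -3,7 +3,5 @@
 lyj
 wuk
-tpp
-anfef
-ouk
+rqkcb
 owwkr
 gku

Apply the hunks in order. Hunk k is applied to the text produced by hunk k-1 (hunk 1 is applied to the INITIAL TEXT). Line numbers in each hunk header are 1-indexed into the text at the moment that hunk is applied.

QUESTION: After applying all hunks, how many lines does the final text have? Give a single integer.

Answer: 7

Derivation:
Hunk 1: at line 2 remove [kycrs] add [lyj,ank] -> 9 lines: vks dykfg lyj ank shl dpp ouk owwkr gku
Hunk 2: at line 2 remove [ank,shl,dpp] add [wuk,tpp,anfef] -> 9 lines: vks dykfg lyj wuk tpp anfef ouk owwkr gku
Hunk 3: at line 3 remove [tpp,anfef,ouk] add [rqkcb] -> 7 lines: vks dykfg lyj wuk rqkcb owwkr gku
Final line count: 7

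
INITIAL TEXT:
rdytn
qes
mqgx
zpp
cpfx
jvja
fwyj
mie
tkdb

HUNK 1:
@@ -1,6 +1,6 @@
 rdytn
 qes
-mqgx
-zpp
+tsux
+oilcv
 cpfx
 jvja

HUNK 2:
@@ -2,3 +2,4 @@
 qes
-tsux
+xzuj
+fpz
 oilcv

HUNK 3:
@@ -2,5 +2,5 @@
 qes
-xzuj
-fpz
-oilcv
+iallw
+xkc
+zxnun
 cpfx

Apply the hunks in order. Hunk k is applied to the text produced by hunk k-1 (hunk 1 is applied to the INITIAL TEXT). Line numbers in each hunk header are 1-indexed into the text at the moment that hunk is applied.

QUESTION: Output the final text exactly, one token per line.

Answer: rdytn
qes
iallw
xkc
zxnun
cpfx
jvja
fwyj
mie
tkdb

Derivation:
Hunk 1: at line 1 remove [mqgx,zpp] add [tsux,oilcv] -> 9 lines: rdytn qes tsux oilcv cpfx jvja fwyj mie tkdb
Hunk 2: at line 2 remove [tsux] add [xzuj,fpz] -> 10 lines: rdytn qes xzuj fpz oilcv cpfx jvja fwyj mie tkdb
Hunk 3: at line 2 remove [xzuj,fpz,oilcv] add [iallw,xkc,zxnun] -> 10 lines: rdytn qes iallw xkc zxnun cpfx jvja fwyj mie tkdb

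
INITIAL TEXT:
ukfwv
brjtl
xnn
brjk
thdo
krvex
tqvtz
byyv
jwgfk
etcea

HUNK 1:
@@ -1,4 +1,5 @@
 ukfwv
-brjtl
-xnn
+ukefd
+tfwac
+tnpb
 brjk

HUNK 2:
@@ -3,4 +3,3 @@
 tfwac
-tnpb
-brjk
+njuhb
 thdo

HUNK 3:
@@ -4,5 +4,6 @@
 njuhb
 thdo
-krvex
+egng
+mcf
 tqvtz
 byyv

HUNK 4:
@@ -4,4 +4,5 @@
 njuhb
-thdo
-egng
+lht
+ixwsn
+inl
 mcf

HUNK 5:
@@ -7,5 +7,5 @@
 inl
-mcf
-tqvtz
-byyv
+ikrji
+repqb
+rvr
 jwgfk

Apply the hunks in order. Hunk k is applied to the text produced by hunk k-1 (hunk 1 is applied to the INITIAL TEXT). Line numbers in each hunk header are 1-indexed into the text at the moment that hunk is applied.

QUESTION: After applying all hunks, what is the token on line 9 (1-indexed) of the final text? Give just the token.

Answer: repqb

Derivation:
Hunk 1: at line 1 remove [brjtl,xnn] add [ukefd,tfwac,tnpb] -> 11 lines: ukfwv ukefd tfwac tnpb brjk thdo krvex tqvtz byyv jwgfk etcea
Hunk 2: at line 3 remove [tnpb,brjk] add [njuhb] -> 10 lines: ukfwv ukefd tfwac njuhb thdo krvex tqvtz byyv jwgfk etcea
Hunk 3: at line 4 remove [krvex] add [egng,mcf] -> 11 lines: ukfwv ukefd tfwac njuhb thdo egng mcf tqvtz byyv jwgfk etcea
Hunk 4: at line 4 remove [thdo,egng] add [lht,ixwsn,inl] -> 12 lines: ukfwv ukefd tfwac njuhb lht ixwsn inl mcf tqvtz byyv jwgfk etcea
Hunk 5: at line 7 remove [mcf,tqvtz,byyv] add [ikrji,repqb,rvr] -> 12 lines: ukfwv ukefd tfwac njuhb lht ixwsn inl ikrji repqb rvr jwgfk etcea
Final line 9: repqb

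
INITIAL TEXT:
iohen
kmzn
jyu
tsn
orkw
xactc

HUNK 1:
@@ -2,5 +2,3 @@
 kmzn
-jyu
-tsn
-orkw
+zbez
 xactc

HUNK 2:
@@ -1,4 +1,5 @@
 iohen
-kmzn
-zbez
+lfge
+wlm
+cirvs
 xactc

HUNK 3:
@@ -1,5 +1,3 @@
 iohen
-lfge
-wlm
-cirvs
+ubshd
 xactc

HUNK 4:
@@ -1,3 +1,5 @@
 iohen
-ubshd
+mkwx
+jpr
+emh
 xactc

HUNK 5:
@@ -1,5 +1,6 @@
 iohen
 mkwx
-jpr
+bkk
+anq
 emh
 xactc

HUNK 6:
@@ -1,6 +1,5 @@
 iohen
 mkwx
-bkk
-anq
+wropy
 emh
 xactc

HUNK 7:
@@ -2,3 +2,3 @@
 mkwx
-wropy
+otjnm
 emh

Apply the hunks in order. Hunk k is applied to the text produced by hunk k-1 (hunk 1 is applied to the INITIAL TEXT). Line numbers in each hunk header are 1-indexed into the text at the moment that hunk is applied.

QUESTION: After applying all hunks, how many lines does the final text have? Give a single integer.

Hunk 1: at line 2 remove [jyu,tsn,orkw] add [zbez] -> 4 lines: iohen kmzn zbez xactc
Hunk 2: at line 1 remove [kmzn,zbez] add [lfge,wlm,cirvs] -> 5 lines: iohen lfge wlm cirvs xactc
Hunk 3: at line 1 remove [lfge,wlm,cirvs] add [ubshd] -> 3 lines: iohen ubshd xactc
Hunk 4: at line 1 remove [ubshd] add [mkwx,jpr,emh] -> 5 lines: iohen mkwx jpr emh xactc
Hunk 5: at line 1 remove [jpr] add [bkk,anq] -> 6 lines: iohen mkwx bkk anq emh xactc
Hunk 6: at line 1 remove [bkk,anq] add [wropy] -> 5 lines: iohen mkwx wropy emh xactc
Hunk 7: at line 2 remove [wropy] add [otjnm] -> 5 lines: iohen mkwx otjnm emh xactc
Final line count: 5

Answer: 5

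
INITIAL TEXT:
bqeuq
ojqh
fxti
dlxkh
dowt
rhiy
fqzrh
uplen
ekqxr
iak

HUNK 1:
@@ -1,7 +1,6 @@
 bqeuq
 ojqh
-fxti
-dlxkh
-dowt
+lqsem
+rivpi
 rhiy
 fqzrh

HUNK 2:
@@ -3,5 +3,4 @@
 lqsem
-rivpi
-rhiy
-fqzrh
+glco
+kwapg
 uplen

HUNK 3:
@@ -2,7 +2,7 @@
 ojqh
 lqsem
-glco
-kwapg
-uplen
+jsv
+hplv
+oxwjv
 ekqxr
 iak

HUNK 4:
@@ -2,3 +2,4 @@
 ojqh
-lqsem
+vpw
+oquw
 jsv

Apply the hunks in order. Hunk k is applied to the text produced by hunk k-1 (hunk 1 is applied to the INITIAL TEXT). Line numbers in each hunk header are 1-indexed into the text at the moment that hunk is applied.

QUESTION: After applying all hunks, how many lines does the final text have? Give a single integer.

Hunk 1: at line 1 remove [fxti,dlxkh,dowt] add [lqsem,rivpi] -> 9 lines: bqeuq ojqh lqsem rivpi rhiy fqzrh uplen ekqxr iak
Hunk 2: at line 3 remove [rivpi,rhiy,fqzrh] add [glco,kwapg] -> 8 lines: bqeuq ojqh lqsem glco kwapg uplen ekqxr iak
Hunk 3: at line 2 remove [glco,kwapg,uplen] add [jsv,hplv,oxwjv] -> 8 lines: bqeuq ojqh lqsem jsv hplv oxwjv ekqxr iak
Hunk 4: at line 2 remove [lqsem] add [vpw,oquw] -> 9 lines: bqeuq ojqh vpw oquw jsv hplv oxwjv ekqxr iak
Final line count: 9

Answer: 9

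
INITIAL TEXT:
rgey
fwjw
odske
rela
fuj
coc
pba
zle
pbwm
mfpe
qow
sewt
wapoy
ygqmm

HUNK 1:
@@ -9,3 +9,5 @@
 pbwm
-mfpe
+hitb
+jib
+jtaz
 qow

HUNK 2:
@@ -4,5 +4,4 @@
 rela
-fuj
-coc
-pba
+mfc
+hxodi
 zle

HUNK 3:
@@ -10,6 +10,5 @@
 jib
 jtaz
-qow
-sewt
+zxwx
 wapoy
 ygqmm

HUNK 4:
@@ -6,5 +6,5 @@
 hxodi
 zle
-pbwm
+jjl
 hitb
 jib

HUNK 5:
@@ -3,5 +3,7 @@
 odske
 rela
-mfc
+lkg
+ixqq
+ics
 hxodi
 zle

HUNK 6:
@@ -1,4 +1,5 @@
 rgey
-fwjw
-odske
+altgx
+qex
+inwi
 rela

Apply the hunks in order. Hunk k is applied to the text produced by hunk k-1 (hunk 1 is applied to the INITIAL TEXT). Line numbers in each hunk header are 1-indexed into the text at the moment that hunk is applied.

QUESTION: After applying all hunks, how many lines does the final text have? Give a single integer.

Answer: 17

Derivation:
Hunk 1: at line 9 remove [mfpe] add [hitb,jib,jtaz] -> 16 lines: rgey fwjw odske rela fuj coc pba zle pbwm hitb jib jtaz qow sewt wapoy ygqmm
Hunk 2: at line 4 remove [fuj,coc,pba] add [mfc,hxodi] -> 15 lines: rgey fwjw odske rela mfc hxodi zle pbwm hitb jib jtaz qow sewt wapoy ygqmm
Hunk 3: at line 10 remove [qow,sewt] add [zxwx] -> 14 lines: rgey fwjw odske rela mfc hxodi zle pbwm hitb jib jtaz zxwx wapoy ygqmm
Hunk 4: at line 6 remove [pbwm] add [jjl] -> 14 lines: rgey fwjw odske rela mfc hxodi zle jjl hitb jib jtaz zxwx wapoy ygqmm
Hunk 5: at line 3 remove [mfc] add [lkg,ixqq,ics] -> 16 lines: rgey fwjw odske rela lkg ixqq ics hxodi zle jjl hitb jib jtaz zxwx wapoy ygqmm
Hunk 6: at line 1 remove [fwjw,odske] add [altgx,qex,inwi] -> 17 lines: rgey altgx qex inwi rela lkg ixqq ics hxodi zle jjl hitb jib jtaz zxwx wapoy ygqmm
Final line count: 17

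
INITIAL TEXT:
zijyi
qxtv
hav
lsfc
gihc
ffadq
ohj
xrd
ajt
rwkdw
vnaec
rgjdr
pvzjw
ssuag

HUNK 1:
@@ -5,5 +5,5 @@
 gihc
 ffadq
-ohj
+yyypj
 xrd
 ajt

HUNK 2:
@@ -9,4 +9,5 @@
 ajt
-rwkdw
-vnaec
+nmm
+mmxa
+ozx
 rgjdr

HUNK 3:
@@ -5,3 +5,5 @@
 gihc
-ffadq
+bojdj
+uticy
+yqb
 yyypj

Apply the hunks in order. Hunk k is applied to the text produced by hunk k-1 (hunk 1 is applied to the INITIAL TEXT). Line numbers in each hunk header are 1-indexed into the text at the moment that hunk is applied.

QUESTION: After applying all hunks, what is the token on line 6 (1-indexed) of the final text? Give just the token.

Answer: bojdj

Derivation:
Hunk 1: at line 5 remove [ohj] add [yyypj] -> 14 lines: zijyi qxtv hav lsfc gihc ffadq yyypj xrd ajt rwkdw vnaec rgjdr pvzjw ssuag
Hunk 2: at line 9 remove [rwkdw,vnaec] add [nmm,mmxa,ozx] -> 15 lines: zijyi qxtv hav lsfc gihc ffadq yyypj xrd ajt nmm mmxa ozx rgjdr pvzjw ssuag
Hunk 3: at line 5 remove [ffadq] add [bojdj,uticy,yqb] -> 17 lines: zijyi qxtv hav lsfc gihc bojdj uticy yqb yyypj xrd ajt nmm mmxa ozx rgjdr pvzjw ssuag
Final line 6: bojdj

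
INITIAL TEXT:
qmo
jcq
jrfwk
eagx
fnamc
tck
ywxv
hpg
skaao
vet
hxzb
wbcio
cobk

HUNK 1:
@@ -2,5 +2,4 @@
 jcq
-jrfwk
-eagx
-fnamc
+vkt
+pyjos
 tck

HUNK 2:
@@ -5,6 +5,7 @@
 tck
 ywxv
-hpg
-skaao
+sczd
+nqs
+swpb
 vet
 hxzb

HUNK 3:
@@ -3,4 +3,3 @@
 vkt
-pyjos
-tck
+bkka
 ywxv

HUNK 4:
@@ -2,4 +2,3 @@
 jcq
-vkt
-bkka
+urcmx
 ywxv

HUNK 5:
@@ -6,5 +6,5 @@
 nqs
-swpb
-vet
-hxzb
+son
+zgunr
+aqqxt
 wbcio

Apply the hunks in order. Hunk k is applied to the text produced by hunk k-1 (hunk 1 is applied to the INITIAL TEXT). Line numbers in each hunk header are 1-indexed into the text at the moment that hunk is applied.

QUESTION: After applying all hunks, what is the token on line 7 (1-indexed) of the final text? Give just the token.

Answer: son

Derivation:
Hunk 1: at line 2 remove [jrfwk,eagx,fnamc] add [vkt,pyjos] -> 12 lines: qmo jcq vkt pyjos tck ywxv hpg skaao vet hxzb wbcio cobk
Hunk 2: at line 5 remove [hpg,skaao] add [sczd,nqs,swpb] -> 13 lines: qmo jcq vkt pyjos tck ywxv sczd nqs swpb vet hxzb wbcio cobk
Hunk 3: at line 3 remove [pyjos,tck] add [bkka] -> 12 lines: qmo jcq vkt bkka ywxv sczd nqs swpb vet hxzb wbcio cobk
Hunk 4: at line 2 remove [vkt,bkka] add [urcmx] -> 11 lines: qmo jcq urcmx ywxv sczd nqs swpb vet hxzb wbcio cobk
Hunk 5: at line 6 remove [swpb,vet,hxzb] add [son,zgunr,aqqxt] -> 11 lines: qmo jcq urcmx ywxv sczd nqs son zgunr aqqxt wbcio cobk
Final line 7: son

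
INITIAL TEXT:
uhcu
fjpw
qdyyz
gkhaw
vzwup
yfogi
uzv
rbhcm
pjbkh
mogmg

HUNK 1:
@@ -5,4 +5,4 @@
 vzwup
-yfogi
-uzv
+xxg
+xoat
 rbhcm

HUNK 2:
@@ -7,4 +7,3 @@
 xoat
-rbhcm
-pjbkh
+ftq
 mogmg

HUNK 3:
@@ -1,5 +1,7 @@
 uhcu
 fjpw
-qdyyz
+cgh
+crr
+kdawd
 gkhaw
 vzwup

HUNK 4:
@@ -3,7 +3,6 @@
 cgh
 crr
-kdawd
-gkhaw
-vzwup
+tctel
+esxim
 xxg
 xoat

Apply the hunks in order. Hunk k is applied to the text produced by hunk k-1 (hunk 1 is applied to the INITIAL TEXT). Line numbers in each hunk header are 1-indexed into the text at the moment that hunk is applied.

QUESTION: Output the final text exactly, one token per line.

Answer: uhcu
fjpw
cgh
crr
tctel
esxim
xxg
xoat
ftq
mogmg

Derivation:
Hunk 1: at line 5 remove [yfogi,uzv] add [xxg,xoat] -> 10 lines: uhcu fjpw qdyyz gkhaw vzwup xxg xoat rbhcm pjbkh mogmg
Hunk 2: at line 7 remove [rbhcm,pjbkh] add [ftq] -> 9 lines: uhcu fjpw qdyyz gkhaw vzwup xxg xoat ftq mogmg
Hunk 3: at line 1 remove [qdyyz] add [cgh,crr,kdawd] -> 11 lines: uhcu fjpw cgh crr kdawd gkhaw vzwup xxg xoat ftq mogmg
Hunk 4: at line 3 remove [kdawd,gkhaw,vzwup] add [tctel,esxim] -> 10 lines: uhcu fjpw cgh crr tctel esxim xxg xoat ftq mogmg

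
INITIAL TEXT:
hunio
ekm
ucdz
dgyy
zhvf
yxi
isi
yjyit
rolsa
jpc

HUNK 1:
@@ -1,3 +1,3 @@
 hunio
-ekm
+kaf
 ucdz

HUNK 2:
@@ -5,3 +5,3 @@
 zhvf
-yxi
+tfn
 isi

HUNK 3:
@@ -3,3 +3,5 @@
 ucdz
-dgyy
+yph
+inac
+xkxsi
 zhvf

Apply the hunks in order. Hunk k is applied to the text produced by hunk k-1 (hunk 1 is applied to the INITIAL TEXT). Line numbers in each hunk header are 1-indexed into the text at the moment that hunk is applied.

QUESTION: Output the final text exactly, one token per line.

Answer: hunio
kaf
ucdz
yph
inac
xkxsi
zhvf
tfn
isi
yjyit
rolsa
jpc

Derivation:
Hunk 1: at line 1 remove [ekm] add [kaf] -> 10 lines: hunio kaf ucdz dgyy zhvf yxi isi yjyit rolsa jpc
Hunk 2: at line 5 remove [yxi] add [tfn] -> 10 lines: hunio kaf ucdz dgyy zhvf tfn isi yjyit rolsa jpc
Hunk 3: at line 3 remove [dgyy] add [yph,inac,xkxsi] -> 12 lines: hunio kaf ucdz yph inac xkxsi zhvf tfn isi yjyit rolsa jpc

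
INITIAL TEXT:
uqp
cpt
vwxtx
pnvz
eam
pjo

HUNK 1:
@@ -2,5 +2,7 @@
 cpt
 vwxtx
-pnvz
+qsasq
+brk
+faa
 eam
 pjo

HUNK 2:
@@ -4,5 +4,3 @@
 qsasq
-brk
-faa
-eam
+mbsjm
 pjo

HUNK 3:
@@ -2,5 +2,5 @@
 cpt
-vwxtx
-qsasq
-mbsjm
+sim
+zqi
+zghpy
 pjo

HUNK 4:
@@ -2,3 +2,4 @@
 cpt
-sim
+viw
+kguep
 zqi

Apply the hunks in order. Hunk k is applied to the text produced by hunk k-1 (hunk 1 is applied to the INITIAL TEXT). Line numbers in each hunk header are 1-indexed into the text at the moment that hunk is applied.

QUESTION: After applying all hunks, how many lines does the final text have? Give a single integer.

Answer: 7

Derivation:
Hunk 1: at line 2 remove [pnvz] add [qsasq,brk,faa] -> 8 lines: uqp cpt vwxtx qsasq brk faa eam pjo
Hunk 2: at line 4 remove [brk,faa,eam] add [mbsjm] -> 6 lines: uqp cpt vwxtx qsasq mbsjm pjo
Hunk 3: at line 2 remove [vwxtx,qsasq,mbsjm] add [sim,zqi,zghpy] -> 6 lines: uqp cpt sim zqi zghpy pjo
Hunk 4: at line 2 remove [sim] add [viw,kguep] -> 7 lines: uqp cpt viw kguep zqi zghpy pjo
Final line count: 7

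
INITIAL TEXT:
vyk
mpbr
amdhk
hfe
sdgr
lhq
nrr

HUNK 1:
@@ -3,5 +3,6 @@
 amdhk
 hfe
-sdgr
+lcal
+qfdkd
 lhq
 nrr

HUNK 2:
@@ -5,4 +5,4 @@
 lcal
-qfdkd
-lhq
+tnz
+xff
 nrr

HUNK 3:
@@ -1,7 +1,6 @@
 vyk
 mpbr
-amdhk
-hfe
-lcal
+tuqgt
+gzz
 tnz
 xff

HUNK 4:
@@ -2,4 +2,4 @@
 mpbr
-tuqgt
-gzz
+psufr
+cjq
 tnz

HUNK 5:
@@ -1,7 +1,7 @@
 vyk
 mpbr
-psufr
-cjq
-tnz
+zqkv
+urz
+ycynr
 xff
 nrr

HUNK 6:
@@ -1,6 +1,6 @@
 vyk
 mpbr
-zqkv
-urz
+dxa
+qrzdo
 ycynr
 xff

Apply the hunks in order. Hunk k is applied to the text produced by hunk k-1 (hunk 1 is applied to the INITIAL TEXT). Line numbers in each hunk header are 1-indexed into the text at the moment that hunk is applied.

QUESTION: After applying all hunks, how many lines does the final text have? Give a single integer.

Answer: 7

Derivation:
Hunk 1: at line 3 remove [sdgr] add [lcal,qfdkd] -> 8 lines: vyk mpbr amdhk hfe lcal qfdkd lhq nrr
Hunk 2: at line 5 remove [qfdkd,lhq] add [tnz,xff] -> 8 lines: vyk mpbr amdhk hfe lcal tnz xff nrr
Hunk 3: at line 1 remove [amdhk,hfe,lcal] add [tuqgt,gzz] -> 7 lines: vyk mpbr tuqgt gzz tnz xff nrr
Hunk 4: at line 2 remove [tuqgt,gzz] add [psufr,cjq] -> 7 lines: vyk mpbr psufr cjq tnz xff nrr
Hunk 5: at line 1 remove [psufr,cjq,tnz] add [zqkv,urz,ycynr] -> 7 lines: vyk mpbr zqkv urz ycynr xff nrr
Hunk 6: at line 1 remove [zqkv,urz] add [dxa,qrzdo] -> 7 lines: vyk mpbr dxa qrzdo ycynr xff nrr
Final line count: 7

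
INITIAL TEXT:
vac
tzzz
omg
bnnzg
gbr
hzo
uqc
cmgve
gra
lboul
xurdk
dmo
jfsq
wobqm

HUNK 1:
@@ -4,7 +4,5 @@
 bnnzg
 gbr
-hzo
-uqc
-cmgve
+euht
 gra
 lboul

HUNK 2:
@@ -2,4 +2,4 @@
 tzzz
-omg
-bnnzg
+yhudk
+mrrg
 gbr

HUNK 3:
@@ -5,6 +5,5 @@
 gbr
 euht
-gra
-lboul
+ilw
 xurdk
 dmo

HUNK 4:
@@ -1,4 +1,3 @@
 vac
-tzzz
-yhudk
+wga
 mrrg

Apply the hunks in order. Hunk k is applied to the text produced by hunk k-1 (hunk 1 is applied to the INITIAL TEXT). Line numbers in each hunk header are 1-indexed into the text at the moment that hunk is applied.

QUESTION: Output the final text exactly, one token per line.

Hunk 1: at line 4 remove [hzo,uqc,cmgve] add [euht] -> 12 lines: vac tzzz omg bnnzg gbr euht gra lboul xurdk dmo jfsq wobqm
Hunk 2: at line 2 remove [omg,bnnzg] add [yhudk,mrrg] -> 12 lines: vac tzzz yhudk mrrg gbr euht gra lboul xurdk dmo jfsq wobqm
Hunk 3: at line 5 remove [gra,lboul] add [ilw] -> 11 lines: vac tzzz yhudk mrrg gbr euht ilw xurdk dmo jfsq wobqm
Hunk 4: at line 1 remove [tzzz,yhudk] add [wga] -> 10 lines: vac wga mrrg gbr euht ilw xurdk dmo jfsq wobqm

Answer: vac
wga
mrrg
gbr
euht
ilw
xurdk
dmo
jfsq
wobqm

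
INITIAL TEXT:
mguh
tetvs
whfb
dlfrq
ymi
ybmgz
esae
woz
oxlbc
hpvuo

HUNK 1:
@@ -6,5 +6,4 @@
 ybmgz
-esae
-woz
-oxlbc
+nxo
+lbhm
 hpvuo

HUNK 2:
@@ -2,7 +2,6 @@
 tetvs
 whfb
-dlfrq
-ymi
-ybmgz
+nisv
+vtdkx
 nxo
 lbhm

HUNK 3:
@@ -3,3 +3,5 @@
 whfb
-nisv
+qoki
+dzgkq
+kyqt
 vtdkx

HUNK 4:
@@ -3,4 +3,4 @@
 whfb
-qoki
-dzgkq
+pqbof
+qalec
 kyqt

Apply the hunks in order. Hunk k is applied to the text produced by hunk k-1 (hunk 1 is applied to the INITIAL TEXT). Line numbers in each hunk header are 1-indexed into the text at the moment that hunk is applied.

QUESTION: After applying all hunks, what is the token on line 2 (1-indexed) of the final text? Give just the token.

Hunk 1: at line 6 remove [esae,woz,oxlbc] add [nxo,lbhm] -> 9 lines: mguh tetvs whfb dlfrq ymi ybmgz nxo lbhm hpvuo
Hunk 2: at line 2 remove [dlfrq,ymi,ybmgz] add [nisv,vtdkx] -> 8 lines: mguh tetvs whfb nisv vtdkx nxo lbhm hpvuo
Hunk 3: at line 3 remove [nisv] add [qoki,dzgkq,kyqt] -> 10 lines: mguh tetvs whfb qoki dzgkq kyqt vtdkx nxo lbhm hpvuo
Hunk 4: at line 3 remove [qoki,dzgkq] add [pqbof,qalec] -> 10 lines: mguh tetvs whfb pqbof qalec kyqt vtdkx nxo lbhm hpvuo
Final line 2: tetvs

Answer: tetvs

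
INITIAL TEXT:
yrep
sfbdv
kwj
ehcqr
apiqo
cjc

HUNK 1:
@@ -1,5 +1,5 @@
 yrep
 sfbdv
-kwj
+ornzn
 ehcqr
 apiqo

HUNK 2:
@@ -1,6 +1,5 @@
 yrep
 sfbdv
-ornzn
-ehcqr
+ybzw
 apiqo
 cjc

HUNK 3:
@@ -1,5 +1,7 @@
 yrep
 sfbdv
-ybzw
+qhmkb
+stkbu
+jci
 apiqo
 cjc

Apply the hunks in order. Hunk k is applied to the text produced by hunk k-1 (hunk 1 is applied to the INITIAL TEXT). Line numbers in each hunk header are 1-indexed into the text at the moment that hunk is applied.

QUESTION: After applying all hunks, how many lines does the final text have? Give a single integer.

Hunk 1: at line 1 remove [kwj] add [ornzn] -> 6 lines: yrep sfbdv ornzn ehcqr apiqo cjc
Hunk 2: at line 1 remove [ornzn,ehcqr] add [ybzw] -> 5 lines: yrep sfbdv ybzw apiqo cjc
Hunk 3: at line 1 remove [ybzw] add [qhmkb,stkbu,jci] -> 7 lines: yrep sfbdv qhmkb stkbu jci apiqo cjc
Final line count: 7

Answer: 7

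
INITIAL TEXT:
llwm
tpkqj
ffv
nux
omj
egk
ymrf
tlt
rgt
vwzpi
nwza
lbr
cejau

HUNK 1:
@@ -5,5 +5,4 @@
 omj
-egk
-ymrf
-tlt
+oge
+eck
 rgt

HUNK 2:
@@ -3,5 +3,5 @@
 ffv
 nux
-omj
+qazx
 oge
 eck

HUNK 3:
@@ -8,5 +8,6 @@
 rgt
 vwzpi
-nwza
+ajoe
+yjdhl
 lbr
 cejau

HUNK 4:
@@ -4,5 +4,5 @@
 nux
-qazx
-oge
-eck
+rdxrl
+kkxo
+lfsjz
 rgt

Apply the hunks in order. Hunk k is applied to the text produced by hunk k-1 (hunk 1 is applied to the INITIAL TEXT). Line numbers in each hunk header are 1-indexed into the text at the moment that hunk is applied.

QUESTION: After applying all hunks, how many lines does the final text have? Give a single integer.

Hunk 1: at line 5 remove [egk,ymrf,tlt] add [oge,eck] -> 12 lines: llwm tpkqj ffv nux omj oge eck rgt vwzpi nwza lbr cejau
Hunk 2: at line 3 remove [omj] add [qazx] -> 12 lines: llwm tpkqj ffv nux qazx oge eck rgt vwzpi nwza lbr cejau
Hunk 3: at line 8 remove [nwza] add [ajoe,yjdhl] -> 13 lines: llwm tpkqj ffv nux qazx oge eck rgt vwzpi ajoe yjdhl lbr cejau
Hunk 4: at line 4 remove [qazx,oge,eck] add [rdxrl,kkxo,lfsjz] -> 13 lines: llwm tpkqj ffv nux rdxrl kkxo lfsjz rgt vwzpi ajoe yjdhl lbr cejau
Final line count: 13

Answer: 13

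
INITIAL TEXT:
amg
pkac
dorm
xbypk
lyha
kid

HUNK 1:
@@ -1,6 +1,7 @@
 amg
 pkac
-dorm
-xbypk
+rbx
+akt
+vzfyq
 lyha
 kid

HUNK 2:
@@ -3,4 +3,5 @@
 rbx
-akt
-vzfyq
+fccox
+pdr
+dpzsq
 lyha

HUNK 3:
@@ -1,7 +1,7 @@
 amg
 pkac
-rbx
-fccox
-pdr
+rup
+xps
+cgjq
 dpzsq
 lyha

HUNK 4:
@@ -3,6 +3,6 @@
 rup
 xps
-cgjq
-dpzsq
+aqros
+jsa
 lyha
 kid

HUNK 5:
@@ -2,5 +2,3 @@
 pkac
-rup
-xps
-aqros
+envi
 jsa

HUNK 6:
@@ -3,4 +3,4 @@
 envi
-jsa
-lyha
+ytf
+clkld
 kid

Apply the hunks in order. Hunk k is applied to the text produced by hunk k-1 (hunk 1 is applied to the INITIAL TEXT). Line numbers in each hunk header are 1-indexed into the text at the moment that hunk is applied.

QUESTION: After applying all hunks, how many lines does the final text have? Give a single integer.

Hunk 1: at line 1 remove [dorm,xbypk] add [rbx,akt,vzfyq] -> 7 lines: amg pkac rbx akt vzfyq lyha kid
Hunk 2: at line 3 remove [akt,vzfyq] add [fccox,pdr,dpzsq] -> 8 lines: amg pkac rbx fccox pdr dpzsq lyha kid
Hunk 3: at line 1 remove [rbx,fccox,pdr] add [rup,xps,cgjq] -> 8 lines: amg pkac rup xps cgjq dpzsq lyha kid
Hunk 4: at line 3 remove [cgjq,dpzsq] add [aqros,jsa] -> 8 lines: amg pkac rup xps aqros jsa lyha kid
Hunk 5: at line 2 remove [rup,xps,aqros] add [envi] -> 6 lines: amg pkac envi jsa lyha kid
Hunk 6: at line 3 remove [jsa,lyha] add [ytf,clkld] -> 6 lines: amg pkac envi ytf clkld kid
Final line count: 6

Answer: 6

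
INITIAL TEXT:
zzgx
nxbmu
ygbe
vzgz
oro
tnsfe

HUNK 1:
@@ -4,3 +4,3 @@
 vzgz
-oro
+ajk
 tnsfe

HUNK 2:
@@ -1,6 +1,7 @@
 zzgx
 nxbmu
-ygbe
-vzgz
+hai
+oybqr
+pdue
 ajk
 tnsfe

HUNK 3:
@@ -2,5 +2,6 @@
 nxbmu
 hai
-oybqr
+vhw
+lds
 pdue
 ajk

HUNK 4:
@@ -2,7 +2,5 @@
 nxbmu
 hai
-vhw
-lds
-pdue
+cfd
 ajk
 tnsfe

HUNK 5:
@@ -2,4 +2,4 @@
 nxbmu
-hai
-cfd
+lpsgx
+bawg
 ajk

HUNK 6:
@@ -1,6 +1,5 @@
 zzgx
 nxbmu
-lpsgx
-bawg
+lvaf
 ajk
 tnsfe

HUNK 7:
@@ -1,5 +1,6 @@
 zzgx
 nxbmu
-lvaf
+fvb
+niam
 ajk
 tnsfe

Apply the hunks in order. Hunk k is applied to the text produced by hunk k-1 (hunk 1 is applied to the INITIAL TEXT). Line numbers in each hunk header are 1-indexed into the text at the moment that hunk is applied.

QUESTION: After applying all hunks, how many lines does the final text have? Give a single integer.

Hunk 1: at line 4 remove [oro] add [ajk] -> 6 lines: zzgx nxbmu ygbe vzgz ajk tnsfe
Hunk 2: at line 1 remove [ygbe,vzgz] add [hai,oybqr,pdue] -> 7 lines: zzgx nxbmu hai oybqr pdue ajk tnsfe
Hunk 3: at line 2 remove [oybqr] add [vhw,lds] -> 8 lines: zzgx nxbmu hai vhw lds pdue ajk tnsfe
Hunk 4: at line 2 remove [vhw,lds,pdue] add [cfd] -> 6 lines: zzgx nxbmu hai cfd ajk tnsfe
Hunk 5: at line 2 remove [hai,cfd] add [lpsgx,bawg] -> 6 lines: zzgx nxbmu lpsgx bawg ajk tnsfe
Hunk 6: at line 1 remove [lpsgx,bawg] add [lvaf] -> 5 lines: zzgx nxbmu lvaf ajk tnsfe
Hunk 7: at line 1 remove [lvaf] add [fvb,niam] -> 6 lines: zzgx nxbmu fvb niam ajk tnsfe
Final line count: 6

Answer: 6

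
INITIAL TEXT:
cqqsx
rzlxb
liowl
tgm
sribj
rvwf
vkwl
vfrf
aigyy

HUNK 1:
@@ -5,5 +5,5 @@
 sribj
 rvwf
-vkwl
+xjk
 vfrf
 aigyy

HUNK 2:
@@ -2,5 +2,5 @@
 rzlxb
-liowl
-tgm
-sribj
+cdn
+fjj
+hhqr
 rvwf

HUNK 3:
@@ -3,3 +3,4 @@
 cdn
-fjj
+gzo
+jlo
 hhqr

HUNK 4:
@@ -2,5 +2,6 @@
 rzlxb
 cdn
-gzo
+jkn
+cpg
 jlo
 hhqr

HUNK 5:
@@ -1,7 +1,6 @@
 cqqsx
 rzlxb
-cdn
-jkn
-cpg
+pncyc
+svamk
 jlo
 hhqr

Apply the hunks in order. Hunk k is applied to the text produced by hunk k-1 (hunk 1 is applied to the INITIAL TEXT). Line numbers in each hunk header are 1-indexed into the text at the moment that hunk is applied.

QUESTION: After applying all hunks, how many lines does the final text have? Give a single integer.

Answer: 10

Derivation:
Hunk 1: at line 5 remove [vkwl] add [xjk] -> 9 lines: cqqsx rzlxb liowl tgm sribj rvwf xjk vfrf aigyy
Hunk 2: at line 2 remove [liowl,tgm,sribj] add [cdn,fjj,hhqr] -> 9 lines: cqqsx rzlxb cdn fjj hhqr rvwf xjk vfrf aigyy
Hunk 3: at line 3 remove [fjj] add [gzo,jlo] -> 10 lines: cqqsx rzlxb cdn gzo jlo hhqr rvwf xjk vfrf aigyy
Hunk 4: at line 2 remove [gzo] add [jkn,cpg] -> 11 lines: cqqsx rzlxb cdn jkn cpg jlo hhqr rvwf xjk vfrf aigyy
Hunk 5: at line 1 remove [cdn,jkn,cpg] add [pncyc,svamk] -> 10 lines: cqqsx rzlxb pncyc svamk jlo hhqr rvwf xjk vfrf aigyy
Final line count: 10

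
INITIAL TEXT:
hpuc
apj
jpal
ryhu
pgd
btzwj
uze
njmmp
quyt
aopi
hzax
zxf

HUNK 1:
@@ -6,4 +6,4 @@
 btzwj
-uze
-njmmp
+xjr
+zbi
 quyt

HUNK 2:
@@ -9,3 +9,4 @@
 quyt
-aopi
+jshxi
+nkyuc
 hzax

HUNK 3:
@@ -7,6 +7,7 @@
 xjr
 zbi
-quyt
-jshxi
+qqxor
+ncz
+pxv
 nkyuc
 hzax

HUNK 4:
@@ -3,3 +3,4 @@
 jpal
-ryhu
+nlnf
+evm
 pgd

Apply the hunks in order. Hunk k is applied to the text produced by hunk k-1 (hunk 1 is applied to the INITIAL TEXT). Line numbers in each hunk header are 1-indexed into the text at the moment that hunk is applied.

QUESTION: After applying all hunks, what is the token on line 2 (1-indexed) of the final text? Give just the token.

Answer: apj

Derivation:
Hunk 1: at line 6 remove [uze,njmmp] add [xjr,zbi] -> 12 lines: hpuc apj jpal ryhu pgd btzwj xjr zbi quyt aopi hzax zxf
Hunk 2: at line 9 remove [aopi] add [jshxi,nkyuc] -> 13 lines: hpuc apj jpal ryhu pgd btzwj xjr zbi quyt jshxi nkyuc hzax zxf
Hunk 3: at line 7 remove [quyt,jshxi] add [qqxor,ncz,pxv] -> 14 lines: hpuc apj jpal ryhu pgd btzwj xjr zbi qqxor ncz pxv nkyuc hzax zxf
Hunk 4: at line 3 remove [ryhu] add [nlnf,evm] -> 15 lines: hpuc apj jpal nlnf evm pgd btzwj xjr zbi qqxor ncz pxv nkyuc hzax zxf
Final line 2: apj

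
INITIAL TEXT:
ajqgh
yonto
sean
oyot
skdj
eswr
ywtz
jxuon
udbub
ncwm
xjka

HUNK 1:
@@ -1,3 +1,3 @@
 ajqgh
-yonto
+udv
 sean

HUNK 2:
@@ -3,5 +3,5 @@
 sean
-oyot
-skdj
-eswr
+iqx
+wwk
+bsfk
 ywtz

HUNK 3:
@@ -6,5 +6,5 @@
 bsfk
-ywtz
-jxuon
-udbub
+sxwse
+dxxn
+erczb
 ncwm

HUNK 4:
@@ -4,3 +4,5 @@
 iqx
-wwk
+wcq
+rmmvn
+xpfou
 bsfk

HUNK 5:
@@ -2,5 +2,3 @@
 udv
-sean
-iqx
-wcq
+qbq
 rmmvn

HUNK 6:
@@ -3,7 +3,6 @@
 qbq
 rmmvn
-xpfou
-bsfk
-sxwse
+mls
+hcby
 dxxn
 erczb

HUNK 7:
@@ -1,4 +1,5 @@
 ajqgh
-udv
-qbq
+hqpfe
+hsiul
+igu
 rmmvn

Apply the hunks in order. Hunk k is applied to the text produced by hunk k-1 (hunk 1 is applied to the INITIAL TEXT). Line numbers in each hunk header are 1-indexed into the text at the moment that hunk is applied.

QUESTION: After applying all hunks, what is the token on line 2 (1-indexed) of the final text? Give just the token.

Hunk 1: at line 1 remove [yonto] add [udv] -> 11 lines: ajqgh udv sean oyot skdj eswr ywtz jxuon udbub ncwm xjka
Hunk 2: at line 3 remove [oyot,skdj,eswr] add [iqx,wwk,bsfk] -> 11 lines: ajqgh udv sean iqx wwk bsfk ywtz jxuon udbub ncwm xjka
Hunk 3: at line 6 remove [ywtz,jxuon,udbub] add [sxwse,dxxn,erczb] -> 11 lines: ajqgh udv sean iqx wwk bsfk sxwse dxxn erczb ncwm xjka
Hunk 4: at line 4 remove [wwk] add [wcq,rmmvn,xpfou] -> 13 lines: ajqgh udv sean iqx wcq rmmvn xpfou bsfk sxwse dxxn erczb ncwm xjka
Hunk 5: at line 2 remove [sean,iqx,wcq] add [qbq] -> 11 lines: ajqgh udv qbq rmmvn xpfou bsfk sxwse dxxn erczb ncwm xjka
Hunk 6: at line 3 remove [xpfou,bsfk,sxwse] add [mls,hcby] -> 10 lines: ajqgh udv qbq rmmvn mls hcby dxxn erczb ncwm xjka
Hunk 7: at line 1 remove [udv,qbq] add [hqpfe,hsiul,igu] -> 11 lines: ajqgh hqpfe hsiul igu rmmvn mls hcby dxxn erczb ncwm xjka
Final line 2: hqpfe

Answer: hqpfe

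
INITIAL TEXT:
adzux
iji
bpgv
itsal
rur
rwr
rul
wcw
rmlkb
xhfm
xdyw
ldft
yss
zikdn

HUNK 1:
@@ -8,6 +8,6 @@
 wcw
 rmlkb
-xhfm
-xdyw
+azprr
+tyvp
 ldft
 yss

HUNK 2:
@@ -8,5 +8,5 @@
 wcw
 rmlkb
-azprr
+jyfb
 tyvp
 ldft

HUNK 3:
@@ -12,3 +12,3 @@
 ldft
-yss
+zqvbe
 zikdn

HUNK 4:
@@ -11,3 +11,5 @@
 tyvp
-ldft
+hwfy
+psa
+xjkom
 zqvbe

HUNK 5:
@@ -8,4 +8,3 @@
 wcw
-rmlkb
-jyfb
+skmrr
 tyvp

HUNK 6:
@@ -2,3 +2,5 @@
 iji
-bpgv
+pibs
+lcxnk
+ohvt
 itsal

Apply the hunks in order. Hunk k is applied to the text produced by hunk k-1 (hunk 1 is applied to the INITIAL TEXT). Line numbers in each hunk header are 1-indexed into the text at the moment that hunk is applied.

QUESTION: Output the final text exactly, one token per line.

Answer: adzux
iji
pibs
lcxnk
ohvt
itsal
rur
rwr
rul
wcw
skmrr
tyvp
hwfy
psa
xjkom
zqvbe
zikdn

Derivation:
Hunk 1: at line 8 remove [xhfm,xdyw] add [azprr,tyvp] -> 14 lines: adzux iji bpgv itsal rur rwr rul wcw rmlkb azprr tyvp ldft yss zikdn
Hunk 2: at line 8 remove [azprr] add [jyfb] -> 14 lines: adzux iji bpgv itsal rur rwr rul wcw rmlkb jyfb tyvp ldft yss zikdn
Hunk 3: at line 12 remove [yss] add [zqvbe] -> 14 lines: adzux iji bpgv itsal rur rwr rul wcw rmlkb jyfb tyvp ldft zqvbe zikdn
Hunk 4: at line 11 remove [ldft] add [hwfy,psa,xjkom] -> 16 lines: adzux iji bpgv itsal rur rwr rul wcw rmlkb jyfb tyvp hwfy psa xjkom zqvbe zikdn
Hunk 5: at line 8 remove [rmlkb,jyfb] add [skmrr] -> 15 lines: adzux iji bpgv itsal rur rwr rul wcw skmrr tyvp hwfy psa xjkom zqvbe zikdn
Hunk 6: at line 2 remove [bpgv] add [pibs,lcxnk,ohvt] -> 17 lines: adzux iji pibs lcxnk ohvt itsal rur rwr rul wcw skmrr tyvp hwfy psa xjkom zqvbe zikdn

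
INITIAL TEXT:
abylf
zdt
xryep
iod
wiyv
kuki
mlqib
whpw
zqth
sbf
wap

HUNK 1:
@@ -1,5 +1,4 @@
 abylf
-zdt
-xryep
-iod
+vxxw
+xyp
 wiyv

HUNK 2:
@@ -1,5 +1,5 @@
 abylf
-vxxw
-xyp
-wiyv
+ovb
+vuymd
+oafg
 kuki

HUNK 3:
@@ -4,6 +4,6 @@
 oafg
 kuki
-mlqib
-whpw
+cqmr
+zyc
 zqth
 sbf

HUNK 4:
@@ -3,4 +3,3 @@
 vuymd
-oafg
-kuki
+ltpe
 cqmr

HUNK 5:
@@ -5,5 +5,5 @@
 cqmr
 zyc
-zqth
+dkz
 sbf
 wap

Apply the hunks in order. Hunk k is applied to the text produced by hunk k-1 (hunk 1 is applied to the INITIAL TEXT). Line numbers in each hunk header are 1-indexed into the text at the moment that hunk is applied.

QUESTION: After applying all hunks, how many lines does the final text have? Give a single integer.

Answer: 9

Derivation:
Hunk 1: at line 1 remove [zdt,xryep,iod] add [vxxw,xyp] -> 10 lines: abylf vxxw xyp wiyv kuki mlqib whpw zqth sbf wap
Hunk 2: at line 1 remove [vxxw,xyp,wiyv] add [ovb,vuymd,oafg] -> 10 lines: abylf ovb vuymd oafg kuki mlqib whpw zqth sbf wap
Hunk 3: at line 4 remove [mlqib,whpw] add [cqmr,zyc] -> 10 lines: abylf ovb vuymd oafg kuki cqmr zyc zqth sbf wap
Hunk 4: at line 3 remove [oafg,kuki] add [ltpe] -> 9 lines: abylf ovb vuymd ltpe cqmr zyc zqth sbf wap
Hunk 5: at line 5 remove [zqth] add [dkz] -> 9 lines: abylf ovb vuymd ltpe cqmr zyc dkz sbf wap
Final line count: 9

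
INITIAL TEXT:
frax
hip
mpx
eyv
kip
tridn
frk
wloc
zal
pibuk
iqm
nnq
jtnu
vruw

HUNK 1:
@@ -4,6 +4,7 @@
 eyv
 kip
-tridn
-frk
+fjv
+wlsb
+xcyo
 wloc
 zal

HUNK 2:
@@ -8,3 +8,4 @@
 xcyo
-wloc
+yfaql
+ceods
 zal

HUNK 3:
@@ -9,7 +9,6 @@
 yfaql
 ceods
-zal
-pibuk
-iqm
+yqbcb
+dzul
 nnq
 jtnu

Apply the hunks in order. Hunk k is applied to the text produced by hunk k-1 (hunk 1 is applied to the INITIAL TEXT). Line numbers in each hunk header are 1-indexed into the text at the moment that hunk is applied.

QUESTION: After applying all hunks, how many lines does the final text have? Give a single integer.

Hunk 1: at line 4 remove [tridn,frk] add [fjv,wlsb,xcyo] -> 15 lines: frax hip mpx eyv kip fjv wlsb xcyo wloc zal pibuk iqm nnq jtnu vruw
Hunk 2: at line 8 remove [wloc] add [yfaql,ceods] -> 16 lines: frax hip mpx eyv kip fjv wlsb xcyo yfaql ceods zal pibuk iqm nnq jtnu vruw
Hunk 3: at line 9 remove [zal,pibuk,iqm] add [yqbcb,dzul] -> 15 lines: frax hip mpx eyv kip fjv wlsb xcyo yfaql ceods yqbcb dzul nnq jtnu vruw
Final line count: 15

Answer: 15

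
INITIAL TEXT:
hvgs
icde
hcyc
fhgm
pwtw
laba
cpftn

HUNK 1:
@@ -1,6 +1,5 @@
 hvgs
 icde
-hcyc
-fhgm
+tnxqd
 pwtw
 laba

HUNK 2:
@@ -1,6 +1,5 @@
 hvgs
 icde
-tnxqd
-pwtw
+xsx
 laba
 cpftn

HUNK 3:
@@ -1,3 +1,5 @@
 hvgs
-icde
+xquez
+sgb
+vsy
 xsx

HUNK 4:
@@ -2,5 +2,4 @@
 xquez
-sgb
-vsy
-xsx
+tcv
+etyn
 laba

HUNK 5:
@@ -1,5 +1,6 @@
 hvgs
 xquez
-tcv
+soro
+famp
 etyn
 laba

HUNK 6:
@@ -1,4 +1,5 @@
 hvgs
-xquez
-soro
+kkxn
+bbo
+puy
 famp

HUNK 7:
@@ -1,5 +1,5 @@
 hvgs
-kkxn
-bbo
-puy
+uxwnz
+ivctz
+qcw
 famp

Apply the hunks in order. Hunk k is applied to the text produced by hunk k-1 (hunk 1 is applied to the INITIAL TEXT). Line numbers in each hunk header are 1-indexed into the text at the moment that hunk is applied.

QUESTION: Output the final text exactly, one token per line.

Answer: hvgs
uxwnz
ivctz
qcw
famp
etyn
laba
cpftn

Derivation:
Hunk 1: at line 1 remove [hcyc,fhgm] add [tnxqd] -> 6 lines: hvgs icde tnxqd pwtw laba cpftn
Hunk 2: at line 1 remove [tnxqd,pwtw] add [xsx] -> 5 lines: hvgs icde xsx laba cpftn
Hunk 3: at line 1 remove [icde] add [xquez,sgb,vsy] -> 7 lines: hvgs xquez sgb vsy xsx laba cpftn
Hunk 4: at line 2 remove [sgb,vsy,xsx] add [tcv,etyn] -> 6 lines: hvgs xquez tcv etyn laba cpftn
Hunk 5: at line 1 remove [tcv] add [soro,famp] -> 7 lines: hvgs xquez soro famp etyn laba cpftn
Hunk 6: at line 1 remove [xquez,soro] add [kkxn,bbo,puy] -> 8 lines: hvgs kkxn bbo puy famp etyn laba cpftn
Hunk 7: at line 1 remove [kkxn,bbo,puy] add [uxwnz,ivctz,qcw] -> 8 lines: hvgs uxwnz ivctz qcw famp etyn laba cpftn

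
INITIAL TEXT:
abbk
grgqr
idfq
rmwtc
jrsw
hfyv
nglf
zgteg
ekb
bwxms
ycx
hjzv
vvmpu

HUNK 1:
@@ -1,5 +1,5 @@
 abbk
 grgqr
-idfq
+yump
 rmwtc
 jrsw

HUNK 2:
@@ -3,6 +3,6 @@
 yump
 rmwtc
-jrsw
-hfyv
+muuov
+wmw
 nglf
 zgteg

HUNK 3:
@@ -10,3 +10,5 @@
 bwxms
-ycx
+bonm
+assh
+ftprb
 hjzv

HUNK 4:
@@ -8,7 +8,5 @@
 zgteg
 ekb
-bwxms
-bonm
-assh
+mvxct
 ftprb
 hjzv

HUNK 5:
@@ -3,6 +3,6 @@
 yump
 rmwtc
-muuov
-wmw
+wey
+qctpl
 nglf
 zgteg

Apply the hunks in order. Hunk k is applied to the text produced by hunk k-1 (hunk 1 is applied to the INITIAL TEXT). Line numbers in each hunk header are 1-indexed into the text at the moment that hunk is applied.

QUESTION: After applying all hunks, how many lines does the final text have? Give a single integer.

Answer: 13

Derivation:
Hunk 1: at line 1 remove [idfq] add [yump] -> 13 lines: abbk grgqr yump rmwtc jrsw hfyv nglf zgteg ekb bwxms ycx hjzv vvmpu
Hunk 2: at line 3 remove [jrsw,hfyv] add [muuov,wmw] -> 13 lines: abbk grgqr yump rmwtc muuov wmw nglf zgteg ekb bwxms ycx hjzv vvmpu
Hunk 3: at line 10 remove [ycx] add [bonm,assh,ftprb] -> 15 lines: abbk grgqr yump rmwtc muuov wmw nglf zgteg ekb bwxms bonm assh ftprb hjzv vvmpu
Hunk 4: at line 8 remove [bwxms,bonm,assh] add [mvxct] -> 13 lines: abbk grgqr yump rmwtc muuov wmw nglf zgteg ekb mvxct ftprb hjzv vvmpu
Hunk 5: at line 3 remove [muuov,wmw] add [wey,qctpl] -> 13 lines: abbk grgqr yump rmwtc wey qctpl nglf zgteg ekb mvxct ftprb hjzv vvmpu
Final line count: 13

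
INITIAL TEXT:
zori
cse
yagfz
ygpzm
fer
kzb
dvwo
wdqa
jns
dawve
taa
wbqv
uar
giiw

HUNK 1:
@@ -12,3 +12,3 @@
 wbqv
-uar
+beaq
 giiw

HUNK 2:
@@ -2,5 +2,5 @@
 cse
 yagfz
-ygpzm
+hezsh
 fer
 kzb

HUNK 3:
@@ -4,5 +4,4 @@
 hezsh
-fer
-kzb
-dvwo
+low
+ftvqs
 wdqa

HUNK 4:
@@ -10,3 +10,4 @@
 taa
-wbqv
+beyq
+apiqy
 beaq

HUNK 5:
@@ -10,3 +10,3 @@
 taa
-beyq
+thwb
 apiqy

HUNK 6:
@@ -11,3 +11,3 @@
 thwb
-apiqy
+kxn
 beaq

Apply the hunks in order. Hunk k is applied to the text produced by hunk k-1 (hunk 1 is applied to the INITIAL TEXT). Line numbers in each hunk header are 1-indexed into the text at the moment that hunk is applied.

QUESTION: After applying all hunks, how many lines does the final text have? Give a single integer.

Answer: 14

Derivation:
Hunk 1: at line 12 remove [uar] add [beaq] -> 14 lines: zori cse yagfz ygpzm fer kzb dvwo wdqa jns dawve taa wbqv beaq giiw
Hunk 2: at line 2 remove [ygpzm] add [hezsh] -> 14 lines: zori cse yagfz hezsh fer kzb dvwo wdqa jns dawve taa wbqv beaq giiw
Hunk 3: at line 4 remove [fer,kzb,dvwo] add [low,ftvqs] -> 13 lines: zori cse yagfz hezsh low ftvqs wdqa jns dawve taa wbqv beaq giiw
Hunk 4: at line 10 remove [wbqv] add [beyq,apiqy] -> 14 lines: zori cse yagfz hezsh low ftvqs wdqa jns dawve taa beyq apiqy beaq giiw
Hunk 5: at line 10 remove [beyq] add [thwb] -> 14 lines: zori cse yagfz hezsh low ftvqs wdqa jns dawve taa thwb apiqy beaq giiw
Hunk 6: at line 11 remove [apiqy] add [kxn] -> 14 lines: zori cse yagfz hezsh low ftvqs wdqa jns dawve taa thwb kxn beaq giiw
Final line count: 14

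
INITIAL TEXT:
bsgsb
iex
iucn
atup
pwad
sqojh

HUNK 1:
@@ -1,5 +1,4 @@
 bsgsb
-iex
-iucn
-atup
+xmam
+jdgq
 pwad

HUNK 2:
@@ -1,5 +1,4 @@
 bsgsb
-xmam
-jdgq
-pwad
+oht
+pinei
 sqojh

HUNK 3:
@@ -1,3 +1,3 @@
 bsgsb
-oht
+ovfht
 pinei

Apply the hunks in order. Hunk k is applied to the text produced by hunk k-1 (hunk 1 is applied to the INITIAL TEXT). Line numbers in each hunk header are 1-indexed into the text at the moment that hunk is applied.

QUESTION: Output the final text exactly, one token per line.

Hunk 1: at line 1 remove [iex,iucn,atup] add [xmam,jdgq] -> 5 lines: bsgsb xmam jdgq pwad sqojh
Hunk 2: at line 1 remove [xmam,jdgq,pwad] add [oht,pinei] -> 4 lines: bsgsb oht pinei sqojh
Hunk 3: at line 1 remove [oht] add [ovfht] -> 4 lines: bsgsb ovfht pinei sqojh

Answer: bsgsb
ovfht
pinei
sqojh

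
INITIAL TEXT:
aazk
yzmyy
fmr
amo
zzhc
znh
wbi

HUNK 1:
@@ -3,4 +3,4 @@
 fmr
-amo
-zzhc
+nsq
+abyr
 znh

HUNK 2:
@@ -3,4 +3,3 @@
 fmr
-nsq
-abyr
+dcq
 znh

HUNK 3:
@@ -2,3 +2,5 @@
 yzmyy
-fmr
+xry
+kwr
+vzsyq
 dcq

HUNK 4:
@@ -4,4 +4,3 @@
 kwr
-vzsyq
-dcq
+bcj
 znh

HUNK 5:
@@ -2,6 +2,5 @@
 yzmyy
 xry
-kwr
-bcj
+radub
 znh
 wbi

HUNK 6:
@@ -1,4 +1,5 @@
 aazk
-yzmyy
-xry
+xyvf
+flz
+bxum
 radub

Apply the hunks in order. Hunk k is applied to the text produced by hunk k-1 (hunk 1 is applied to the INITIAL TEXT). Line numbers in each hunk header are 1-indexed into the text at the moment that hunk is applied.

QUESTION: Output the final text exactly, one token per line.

Hunk 1: at line 3 remove [amo,zzhc] add [nsq,abyr] -> 7 lines: aazk yzmyy fmr nsq abyr znh wbi
Hunk 2: at line 3 remove [nsq,abyr] add [dcq] -> 6 lines: aazk yzmyy fmr dcq znh wbi
Hunk 3: at line 2 remove [fmr] add [xry,kwr,vzsyq] -> 8 lines: aazk yzmyy xry kwr vzsyq dcq znh wbi
Hunk 4: at line 4 remove [vzsyq,dcq] add [bcj] -> 7 lines: aazk yzmyy xry kwr bcj znh wbi
Hunk 5: at line 2 remove [kwr,bcj] add [radub] -> 6 lines: aazk yzmyy xry radub znh wbi
Hunk 6: at line 1 remove [yzmyy,xry] add [xyvf,flz,bxum] -> 7 lines: aazk xyvf flz bxum radub znh wbi

Answer: aazk
xyvf
flz
bxum
radub
znh
wbi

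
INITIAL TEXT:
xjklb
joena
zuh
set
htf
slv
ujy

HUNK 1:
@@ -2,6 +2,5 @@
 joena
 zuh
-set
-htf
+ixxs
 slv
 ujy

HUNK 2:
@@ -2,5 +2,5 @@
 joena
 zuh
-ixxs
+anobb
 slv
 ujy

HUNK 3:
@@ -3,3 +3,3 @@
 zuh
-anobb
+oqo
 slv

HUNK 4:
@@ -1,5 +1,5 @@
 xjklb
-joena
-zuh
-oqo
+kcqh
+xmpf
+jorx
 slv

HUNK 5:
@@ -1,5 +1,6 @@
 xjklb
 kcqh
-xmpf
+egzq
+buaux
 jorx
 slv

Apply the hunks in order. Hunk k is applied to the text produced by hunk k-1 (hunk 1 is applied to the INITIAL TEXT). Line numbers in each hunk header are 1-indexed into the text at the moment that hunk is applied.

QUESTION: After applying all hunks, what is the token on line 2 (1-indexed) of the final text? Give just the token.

Hunk 1: at line 2 remove [set,htf] add [ixxs] -> 6 lines: xjklb joena zuh ixxs slv ujy
Hunk 2: at line 2 remove [ixxs] add [anobb] -> 6 lines: xjklb joena zuh anobb slv ujy
Hunk 3: at line 3 remove [anobb] add [oqo] -> 6 lines: xjklb joena zuh oqo slv ujy
Hunk 4: at line 1 remove [joena,zuh,oqo] add [kcqh,xmpf,jorx] -> 6 lines: xjklb kcqh xmpf jorx slv ujy
Hunk 5: at line 1 remove [xmpf] add [egzq,buaux] -> 7 lines: xjklb kcqh egzq buaux jorx slv ujy
Final line 2: kcqh

Answer: kcqh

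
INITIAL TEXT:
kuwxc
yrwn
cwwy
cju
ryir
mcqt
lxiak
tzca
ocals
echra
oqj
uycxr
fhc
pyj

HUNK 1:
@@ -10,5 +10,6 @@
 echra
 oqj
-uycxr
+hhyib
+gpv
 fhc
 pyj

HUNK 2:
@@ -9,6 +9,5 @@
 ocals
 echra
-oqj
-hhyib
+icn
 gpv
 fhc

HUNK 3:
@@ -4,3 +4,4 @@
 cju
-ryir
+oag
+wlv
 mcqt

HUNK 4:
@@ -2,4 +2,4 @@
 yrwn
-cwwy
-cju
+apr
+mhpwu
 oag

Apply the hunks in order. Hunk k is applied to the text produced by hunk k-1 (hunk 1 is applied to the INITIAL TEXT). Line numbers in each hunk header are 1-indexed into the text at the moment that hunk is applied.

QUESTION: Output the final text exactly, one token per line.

Hunk 1: at line 10 remove [uycxr] add [hhyib,gpv] -> 15 lines: kuwxc yrwn cwwy cju ryir mcqt lxiak tzca ocals echra oqj hhyib gpv fhc pyj
Hunk 2: at line 9 remove [oqj,hhyib] add [icn] -> 14 lines: kuwxc yrwn cwwy cju ryir mcqt lxiak tzca ocals echra icn gpv fhc pyj
Hunk 3: at line 4 remove [ryir] add [oag,wlv] -> 15 lines: kuwxc yrwn cwwy cju oag wlv mcqt lxiak tzca ocals echra icn gpv fhc pyj
Hunk 4: at line 2 remove [cwwy,cju] add [apr,mhpwu] -> 15 lines: kuwxc yrwn apr mhpwu oag wlv mcqt lxiak tzca ocals echra icn gpv fhc pyj

Answer: kuwxc
yrwn
apr
mhpwu
oag
wlv
mcqt
lxiak
tzca
ocals
echra
icn
gpv
fhc
pyj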